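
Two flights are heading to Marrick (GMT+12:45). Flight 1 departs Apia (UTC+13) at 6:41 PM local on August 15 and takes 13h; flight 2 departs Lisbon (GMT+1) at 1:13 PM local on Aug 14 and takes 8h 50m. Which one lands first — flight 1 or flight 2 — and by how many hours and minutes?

Flight 1 in UTC: 6:41 PM − 13:00 = 5:41 AM on Aug 15.
+13 hours → arrive 6:41 PM UTC on Aug 15.
Flight 2 in UTC: 1:13 PM − 1:00 = 12:13 PM on Aug 14.
+8 hours 50 minutes → arrive 9:03 PM UTC on Aug 14.
Flight 2 lands earlier by 21 hours 38 minutes.

the second, by 21 hours 38 minutes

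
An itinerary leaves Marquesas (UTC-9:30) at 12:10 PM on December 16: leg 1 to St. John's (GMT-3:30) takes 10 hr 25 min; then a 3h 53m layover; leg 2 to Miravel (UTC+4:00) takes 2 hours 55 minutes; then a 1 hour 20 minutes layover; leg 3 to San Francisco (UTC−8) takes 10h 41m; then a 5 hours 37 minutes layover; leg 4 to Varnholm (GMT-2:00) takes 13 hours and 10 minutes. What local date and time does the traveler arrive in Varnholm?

Convert departure to UTC: 12:10 PM + 9:30 = 9:40 PM UTC on Dec 16.
Add 10 hours 25 minutes leg 1 → 8:05 AM UTC (Dec 17).
Add 3 hours and 53 minutes layover in St. John's → 11:58 AM UTC.
Add 2 hours and 55 minutes leg 2 → 2:53 PM UTC.
Add 1 hour and 20 minutes layover in Miravel → 4:13 PM UTC.
Add 10 hours 41 minutes leg 3 → 2:54 AM UTC (Dec 18).
Add 5 hours 37 minutes layover in San Francisco → 8:31 AM UTC.
Add 13 hours 10 minutes leg 4 → 9:41 PM UTC.
Varnholm is UTC−2:00, so local arrival = 9:41 PM − 2:00 = 7:41 PM on Dec 18.

7:41 PM on Dec 18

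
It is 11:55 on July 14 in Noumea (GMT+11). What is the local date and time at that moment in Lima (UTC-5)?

In UTC: 11:55 − 11:00 = 00:55 on Jul 14.
Lima is UTC−5:00: 00:55 − 5:00 = 19:55 on Jul 13.

19:55 on Jul 13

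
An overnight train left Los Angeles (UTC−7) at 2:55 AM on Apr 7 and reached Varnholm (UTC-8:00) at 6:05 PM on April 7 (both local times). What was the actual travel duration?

Departure in UTC: 2:55 AM + 7:00 = 9:55 AM on Apr 7.
Arrival in UTC: 6:05 PM + 8:00 = 2:05 AM on Apr 8.
Elapsed = 2:05 AM − 9:55 AM (+1 day) = 16 hours 10 minutes.

16 hours 10 minutes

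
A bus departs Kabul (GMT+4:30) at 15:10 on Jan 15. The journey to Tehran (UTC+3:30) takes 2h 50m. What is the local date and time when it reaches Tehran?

17:00 on Jan 15

Tehran is 1:00 behind Kabul.
After 2 hours 50 minutes it is 18:00 in Kabul.
Shift by the zone difference: 18:00 − 1:00 = 17:00 on Jan 15 in Tehran.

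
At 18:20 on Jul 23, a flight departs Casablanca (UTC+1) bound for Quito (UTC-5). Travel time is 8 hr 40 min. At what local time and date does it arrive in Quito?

Convert departure to UTC: 18:20 − 1:00 = 17:20 UTC on Jul 23.
Add 8 hours and 40 minutes travel time → 02:00 UTC (Jul 24).
Quito is UTC−5:00, so local arrival = 02:00 − 5:00 = 21:00 on Jul 23.

21:00 on Jul 23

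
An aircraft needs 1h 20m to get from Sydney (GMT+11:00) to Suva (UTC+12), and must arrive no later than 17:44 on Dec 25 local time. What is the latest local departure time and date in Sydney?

Target arrival in UTC: 17:44 − 12:00 = 05:44 on Dec 25.
Subtract 1 hour and 20 minutes → departure 04:24 UTC on Dec 25.
Sydney is UTC+11:00: 04:24 + 11:00 = 15:24 on Dec 25.

15:24 on Dec 25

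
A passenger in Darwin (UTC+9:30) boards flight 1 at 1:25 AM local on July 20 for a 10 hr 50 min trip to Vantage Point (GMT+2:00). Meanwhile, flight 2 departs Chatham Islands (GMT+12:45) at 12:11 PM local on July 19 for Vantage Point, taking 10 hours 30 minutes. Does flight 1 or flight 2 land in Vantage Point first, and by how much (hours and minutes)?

Flight 1 in UTC: 1:25 AM − 9:30 = 3:55 PM on Jul 19.
+10 hours and 50 minutes → arrive 2:45 AM UTC on Jul 20.
Flight 2 in UTC: 12:11 PM − 12:45 = 11:26 PM on Jul 18.
+10 hours 30 minutes → arrive 9:56 AM UTC on Jul 19.
Flight 2 lands earlier by 16 hours 49 minutes.

the second, by 16 hours 49 minutes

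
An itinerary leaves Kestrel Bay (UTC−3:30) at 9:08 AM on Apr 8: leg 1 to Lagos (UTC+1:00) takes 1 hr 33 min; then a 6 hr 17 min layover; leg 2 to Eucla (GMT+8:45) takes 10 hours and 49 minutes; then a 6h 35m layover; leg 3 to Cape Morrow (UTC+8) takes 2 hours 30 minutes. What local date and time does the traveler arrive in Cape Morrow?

12:22 AM on April 10

Convert departure to UTC: 9:08 AM + 3:30 = 12:38 PM UTC on Apr 8.
Add 1 hour and 33 minutes leg 1 → 2:11 PM UTC.
Add 6 hours and 17 minutes layover in Lagos → 8:28 PM UTC.
Add 10 hours and 49 minutes leg 2 → 7:17 AM UTC (Apr 9).
Add 6 hours 35 minutes layover in Eucla → 1:52 PM UTC.
Add 2 hours 30 minutes leg 3 → 4:22 PM UTC.
Cape Morrow is UTC+8:00, so local arrival = 4:22 PM + 8:00 = 12:22 AM on Apr 10.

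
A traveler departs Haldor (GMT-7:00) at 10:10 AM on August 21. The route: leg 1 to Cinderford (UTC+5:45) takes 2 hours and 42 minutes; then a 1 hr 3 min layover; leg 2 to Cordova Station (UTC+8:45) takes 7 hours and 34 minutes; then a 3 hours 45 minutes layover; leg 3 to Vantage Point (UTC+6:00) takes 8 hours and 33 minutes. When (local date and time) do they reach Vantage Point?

Convert departure to UTC: 10:10 AM + 7:00 = 5:10 PM UTC on Aug 21.
Add 2 hours 42 minutes leg 1 → 7:52 PM UTC.
Add 1 hour and 3 minutes layover in Cinderford → 8:55 PM UTC.
Add 7 hours and 34 minutes leg 2 → 4:29 AM UTC (Aug 22).
Add 3 hours and 45 minutes layover in Cordova Station → 8:14 AM UTC.
Add 8 hours and 33 minutes leg 3 → 4:47 PM UTC.
Vantage Point is UTC+6:00, so local arrival = 4:47 PM + 6:00 = 10:47 PM on Aug 22.

10:47 PM on Aug 22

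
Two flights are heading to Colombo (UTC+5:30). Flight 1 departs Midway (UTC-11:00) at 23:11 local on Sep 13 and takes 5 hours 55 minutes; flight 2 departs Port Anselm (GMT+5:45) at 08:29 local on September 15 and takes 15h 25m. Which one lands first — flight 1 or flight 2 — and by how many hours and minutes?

the first, by 26 hours 3 minutes

Flight 1 in UTC: 23:11 + 11:00 = 10:11 on Sep 14.
+5 hours 55 minutes → arrive 16:06 UTC on Sep 14.
Flight 2 in UTC: 08:29 − 5:45 = 02:44 on Sep 15.
+15 hours and 25 minutes → arrive 18:09 UTC on Sep 15.
Flight 1 lands earlier by 26 hours 3 minutes.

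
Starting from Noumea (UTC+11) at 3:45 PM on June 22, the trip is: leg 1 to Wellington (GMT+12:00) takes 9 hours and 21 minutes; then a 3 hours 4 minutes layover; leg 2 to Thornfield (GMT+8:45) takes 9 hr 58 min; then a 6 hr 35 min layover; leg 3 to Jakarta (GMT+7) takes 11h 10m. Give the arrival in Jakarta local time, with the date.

Convert departure to UTC: 3:45 PM − 11:00 = 4:45 AM UTC on Jun 22.
Add 9 hours and 21 minutes leg 1 → 2:06 PM UTC.
Add 3 hours and 4 minutes layover in Wellington → 5:10 PM UTC.
Add 9 hours and 58 minutes leg 2 → 3:08 AM UTC (Jun 23).
Add 6 hours 35 minutes layover in Thornfield → 9:43 AM UTC.
Add 11 hours 10 minutes leg 3 → 8:53 PM UTC.
Jakarta is UTC+7:00, so local arrival = 8:53 PM + 7:00 = 3:53 AM on Jun 24.

3:53 AM on Jun 24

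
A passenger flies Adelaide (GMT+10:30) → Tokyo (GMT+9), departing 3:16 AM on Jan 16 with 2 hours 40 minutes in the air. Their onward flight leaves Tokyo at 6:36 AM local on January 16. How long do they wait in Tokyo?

Convert departure to UTC: 3:16 AM − 10:30 = 4:46 PM UTC on Jan 15.
Add 2 hours and 40 minutes flight time → 7:26 PM UTC.
Tokyo is UTC+9:00, so local arrival = 7:26 PM + 9:00 = 4:26 AM on Jan 16.
Layover = 6:36 AM − 4:26 AM = 2 hours 10 minutes.

2 hours 10 minutes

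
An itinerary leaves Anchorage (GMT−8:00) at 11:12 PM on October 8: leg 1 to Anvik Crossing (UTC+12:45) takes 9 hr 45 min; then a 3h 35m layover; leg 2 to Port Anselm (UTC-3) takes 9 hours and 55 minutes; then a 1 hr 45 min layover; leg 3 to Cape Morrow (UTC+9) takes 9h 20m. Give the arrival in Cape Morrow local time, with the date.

Convert departure to UTC: 11:12 PM + 8:00 = 7:12 AM UTC on Oct 9.
Add 9 hours and 45 minutes leg 1 → 4:57 PM UTC.
Add 3 hours 35 minutes layover in Anvik Crossing → 8:32 PM UTC.
Add 9 hours 55 minutes leg 2 → 6:27 AM UTC (Oct 10).
Add 1 hour 45 minutes layover in Port Anselm → 8:12 AM UTC.
Add 9 hours and 20 minutes leg 3 → 5:32 PM UTC.
Cape Morrow is UTC+9:00, so local arrival = 5:32 PM + 9:00 = 2:32 AM on Oct 11.

2:32 AM on October 11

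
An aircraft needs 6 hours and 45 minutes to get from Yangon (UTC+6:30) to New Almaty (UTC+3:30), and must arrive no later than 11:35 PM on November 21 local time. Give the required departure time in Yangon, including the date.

7:50 PM on November 21

Target arrival in UTC: 11:35 PM − 3:30 = 8:05 PM on Nov 21.
Subtract 6 hours 45 minutes → departure 1:20 PM UTC on Nov 21.
Yangon is UTC+6:30: 1:20 PM + 6:30 = 7:50 PM on Nov 21.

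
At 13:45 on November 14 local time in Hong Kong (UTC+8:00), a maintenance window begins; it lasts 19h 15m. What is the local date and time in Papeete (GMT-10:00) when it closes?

15:00 on November 14

Convert start to UTC: 13:45 − 8:00 = 05:45 UTC on Nov 14.
Add 19 hours 15 minutes duration → 01:00 UTC (Nov 15).
Papeete is UTC−10:00, so local end time = 01:00 − 10:00 = 15:00 on Nov 14.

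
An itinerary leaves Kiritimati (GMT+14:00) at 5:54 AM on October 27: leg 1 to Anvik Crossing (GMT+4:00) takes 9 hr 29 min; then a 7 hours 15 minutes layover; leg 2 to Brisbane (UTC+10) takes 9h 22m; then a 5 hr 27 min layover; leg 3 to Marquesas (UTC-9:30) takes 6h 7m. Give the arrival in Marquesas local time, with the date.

8:04 PM on October 27

Convert departure to UTC: 5:54 AM − 14:00 = 3:54 PM UTC on Oct 26.
Add 9 hours 29 minutes leg 1 → 1:23 AM UTC (Oct 27).
Add 7 hours and 15 minutes layover in Anvik Crossing → 8:38 AM UTC.
Add 9 hours 22 minutes leg 2 → 6:00 PM UTC.
Add 5 hours 27 minutes layover in Brisbane → 11:27 PM UTC.
Add 6 hours and 7 minutes leg 3 → 5:34 AM UTC (Oct 28).
Marquesas is UTC−9:30, so local arrival = 5:34 AM − 9:30 = 8:04 PM on Oct 27.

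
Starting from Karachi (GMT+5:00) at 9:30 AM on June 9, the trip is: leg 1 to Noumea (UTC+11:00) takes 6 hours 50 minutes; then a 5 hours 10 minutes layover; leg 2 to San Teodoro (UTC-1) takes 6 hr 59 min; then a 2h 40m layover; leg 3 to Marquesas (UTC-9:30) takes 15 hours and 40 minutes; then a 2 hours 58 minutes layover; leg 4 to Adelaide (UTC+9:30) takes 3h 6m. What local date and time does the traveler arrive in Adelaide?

Convert departure to UTC: 9:30 AM − 5:00 = 4:30 AM UTC on Jun 9.
Add 6 hours and 50 minutes leg 1 → 11:20 AM UTC.
Add 5 hours and 10 minutes layover in Noumea → 4:30 PM UTC.
Add 6 hours 59 minutes leg 2 → 11:29 PM UTC.
Add 2 hours and 40 minutes layover in San Teodoro → 2:09 AM UTC (Jun 10).
Add 15 hours 40 minutes leg 3 → 5:49 PM UTC.
Add 2 hours and 58 minutes layover in Marquesas → 8:47 PM UTC.
Add 3 hours 6 minutes leg 4 → 11:53 PM UTC.
Adelaide is UTC+9:30, so local arrival = 11:53 PM + 9:30 = 9:23 AM on Jun 11.

9:23 AM on June 11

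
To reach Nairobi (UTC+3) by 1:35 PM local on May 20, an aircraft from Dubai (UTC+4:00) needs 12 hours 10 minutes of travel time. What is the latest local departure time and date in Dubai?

2:25 AM on May 20

Target arrival in UTC: 1:35 PM − 3:00 = 10:35 AM on May 20.
Subtract 12 hours 10 minutes → departure 10:25 PM UTC on May 19.
Dubai is UTC+4:00: 10:25 PM + 4:00 = 2:25 AM on May 20.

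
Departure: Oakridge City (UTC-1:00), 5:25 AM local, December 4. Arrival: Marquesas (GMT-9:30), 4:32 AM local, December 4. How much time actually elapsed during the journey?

7 hours 37 minutes

Departure in UTC: 5:25 AM + 1:00 = 6:25 AM on Dec 4.
Arrival in UTC: 4:32 AM + 9:30 = 2:02 PM on Dec 4.
Elapsed = 2:02 PM − 6:25 AM = 7 hours 37 minutes.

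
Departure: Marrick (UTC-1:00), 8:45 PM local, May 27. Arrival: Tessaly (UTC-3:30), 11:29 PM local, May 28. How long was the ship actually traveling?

Departure in UTC: 8:45 PM + 1:00 = 9:45 PM on May 27.
Arrival in UTC: 11:29 PM + 3:30 = 2:59 AM on May 29.
Elapsed = 2:59 AM − 9:45 PM (+2 days) = 29 hours 14 minutes.

29 hours 14 minutes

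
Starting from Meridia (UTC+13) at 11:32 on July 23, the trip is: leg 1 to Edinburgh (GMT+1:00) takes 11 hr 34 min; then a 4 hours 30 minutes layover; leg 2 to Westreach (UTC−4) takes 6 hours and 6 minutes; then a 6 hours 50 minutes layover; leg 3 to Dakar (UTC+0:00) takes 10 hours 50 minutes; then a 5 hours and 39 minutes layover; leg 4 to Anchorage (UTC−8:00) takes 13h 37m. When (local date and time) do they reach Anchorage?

01:38 on July 25

Convert departure to UTC: 11:32 − 13:00 = 22:32 UTC on Jul 22.
Add 11 hours and 34 minutes leg 1 → 10:06 UTC (Jul 23).
Add 4 hours 30 minutes layover in Edinburgh → 14:36 UTC.
Add 6 hours and 6 minutes leg 2 → 20:42 UTC.
Add 6 hours and 50 minutes layover in Westreach → 03:32 UTC (Jul 24).
Add 10 hours and 50 minutes leg 3 → 14:22 UTC.
Add 5 hours 39 minutes layover in Dakar → 20:01 UTC.
Add 13 hours 37 minutes leg 4 → 09:38 UTC (Jul 25).
Anchorage is UTC−8:00, so local arrival = 09:38 − 8:00 = 01:38 on Jul 25.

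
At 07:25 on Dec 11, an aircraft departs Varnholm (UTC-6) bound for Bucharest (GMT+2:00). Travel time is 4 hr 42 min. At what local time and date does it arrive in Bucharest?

20:07 on December 11

Convert departure to UTC: 07:25 + 6:00 = 13:25 UTC on Dec 11.
Add 4 hours 42 minutes travel time → 18:07 UTC.
Bucharest is UTC+2:00, so local arrival = 18:07 + 2:00 = 20:07 on Dec 11.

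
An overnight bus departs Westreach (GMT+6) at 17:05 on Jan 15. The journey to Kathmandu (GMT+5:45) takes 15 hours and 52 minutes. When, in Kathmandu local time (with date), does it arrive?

Kathmandu is 0:15 behind Westreach.
After 15 hours 52 minutes it is 08:57 (Jan 16) in Westreach.
Shift by the zone difference: 08:57 − 0:15 = 08:42 on Jan 16 in Kathmandu.

08:42 on January 16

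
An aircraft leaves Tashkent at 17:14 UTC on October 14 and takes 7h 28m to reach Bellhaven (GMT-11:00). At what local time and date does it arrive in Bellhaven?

13:42 on October 14

Departure is given in UTC: 17:14 on Oct 14.
Add 7 hours and 28 minutes → 00:42 UTC (Oct 15).
Bellhaven is UTC−11:00: 00:42 − 11:00 = 13:42 on Oct 14.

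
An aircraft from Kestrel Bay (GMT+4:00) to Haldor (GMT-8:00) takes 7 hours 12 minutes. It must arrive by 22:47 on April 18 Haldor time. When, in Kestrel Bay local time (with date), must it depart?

03:35 on April 19

Target arrival in UTC: 22:47 + 8:00 = 06:47 on Apr 19.
Subtract 7 hours and 12 minutes → departure 23:35 UTC on Apr 18.
Kestrel Bay is UTC+4:00: 23:35 + 4:00 = 03:35 on Apr 19.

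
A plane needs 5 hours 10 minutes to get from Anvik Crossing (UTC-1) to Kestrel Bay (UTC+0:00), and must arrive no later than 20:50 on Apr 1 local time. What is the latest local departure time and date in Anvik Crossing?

Target arrival is already UTC: 20:50 on Apr 1.
Subtract 5 hours and 10 minutes → departure 15:40 UTC on Apr 1.
Anvik Crossing is UTC−1:00: 15:40 − 1:00 = 14:40 on Apr 1.

14:40 on April 1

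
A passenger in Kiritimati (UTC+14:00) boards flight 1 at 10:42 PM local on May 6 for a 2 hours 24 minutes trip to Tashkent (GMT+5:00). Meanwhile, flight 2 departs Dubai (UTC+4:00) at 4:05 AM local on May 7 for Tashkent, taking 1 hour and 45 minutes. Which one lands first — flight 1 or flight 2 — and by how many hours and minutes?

Flight 1 in UTC: 10:42 PM − 14:00 = 8:42 AM on May 6.
+2 hours and 24 minutes → arrive 11:06 AM UTC on May 6.
Flight 2 in UTC: 4:05 AM − 4:00 = 12:05 AM on May 7.
+1 hour and 45 minutes → arrive 1:50 AM UTC on May 7.
Flight 1 lands earlier by 14 hours 44 minutes.

the first, by 14 hours 44 minutes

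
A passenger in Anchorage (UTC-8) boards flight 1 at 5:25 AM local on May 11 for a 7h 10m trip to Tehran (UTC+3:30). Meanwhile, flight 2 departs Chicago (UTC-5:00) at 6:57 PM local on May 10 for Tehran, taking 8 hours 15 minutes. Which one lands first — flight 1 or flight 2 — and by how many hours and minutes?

the second, by 12 hours 23 minutes

Flight 1 in UTC: 5:25 AM + 8:00 = 1:25 PM on May 11.
+7 hours 10 minutes → arrive 8:35 PM UTC on May 11.
Flight 2 in UTC: 6:57 PM + 5:00 = 11:57 PM on May 10.
+8 hours 15 minutes → arrive 8:12 AM UTC on May 11.
Flight 2 lands earlier by 12 hours 23 minutes.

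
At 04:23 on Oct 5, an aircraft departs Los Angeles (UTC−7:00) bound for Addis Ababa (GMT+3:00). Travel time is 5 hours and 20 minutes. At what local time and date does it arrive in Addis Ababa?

19:43 on October 5

Convert departure to UTC: 04:23 + 7:00 = 11:23 UTC on Oct 5.
Add 5 hours and 20 minutes travel time → 16:43 UTC.
Addis Ababa is UTC+3:00, so local arrival = 16:43 + 3:00 = 19:43 on Oct 5.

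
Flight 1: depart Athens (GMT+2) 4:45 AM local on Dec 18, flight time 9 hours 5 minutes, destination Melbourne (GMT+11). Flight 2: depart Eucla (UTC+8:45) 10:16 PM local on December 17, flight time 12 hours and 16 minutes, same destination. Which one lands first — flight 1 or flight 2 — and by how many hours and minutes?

Flight 1 in UTC: 4:45 AM − 2:00 = 2:45 AM on Dec 18.
+9 hours and 5 minutes → arrive 11:50 AM UTC on Dec 18.
Flight 2 in UTC: 10:16 PM − 8:45 = 1:31 PM on Dec 17.
+12 hours and 16 minutes → arrive 1:47 AM UTC on Dec 18.
Flight 2 lands earlier by 10 hours 3 minutes.

the second, by 10 hours 3 minutes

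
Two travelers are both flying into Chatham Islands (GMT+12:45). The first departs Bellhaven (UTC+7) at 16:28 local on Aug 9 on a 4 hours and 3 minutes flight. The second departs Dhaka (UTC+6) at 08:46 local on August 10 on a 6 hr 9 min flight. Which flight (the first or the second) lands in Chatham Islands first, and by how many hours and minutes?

the first, by 19 hours 24 minutes

Flight 1 in UTC: 16:28 − 7:00 = 09:28 on Aug 9.
+4 hours and 3 minutes → arrive 13:31 UTC on Aug 9.
Flight 2 in UTC: 08:46 − 6:00 = 02:46 on Aug 10.
+6 hours 9 minutes → arrive 08:55 UTC on Aug 10.
Flight 1 lands earlier by 19 hours 24 minutes.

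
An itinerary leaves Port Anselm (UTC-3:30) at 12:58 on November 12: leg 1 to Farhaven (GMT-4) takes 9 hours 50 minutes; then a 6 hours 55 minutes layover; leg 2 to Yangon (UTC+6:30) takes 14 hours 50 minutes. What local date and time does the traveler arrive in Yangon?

06:33 on Nov 14

Convert departure to UTC: 12:58 + 3:30 = 16:28 UTC on Nov 12.
Add 9 hours 50 minutes leg 1 → 02:18 UTC (Nov 13).
Add 6 hours 55 minutes layover in Farhaven → 09:13 UTC.
Add 14 hours 50 minutes leg 2 → 00:03 UTC (Nov 14).
Yangon is UTC+6:30, so local arrival = 00:03 + 6:30 = 06:33 on Nov 14.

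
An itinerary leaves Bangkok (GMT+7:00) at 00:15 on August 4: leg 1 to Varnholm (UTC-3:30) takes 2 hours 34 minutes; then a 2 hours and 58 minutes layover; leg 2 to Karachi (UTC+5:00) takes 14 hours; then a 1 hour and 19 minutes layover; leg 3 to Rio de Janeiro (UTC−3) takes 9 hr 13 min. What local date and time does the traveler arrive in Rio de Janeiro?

20:19 on Aug 4

Convert departure to UTC: 00:15 − 7:00 = 17:15 UTC on Aug 3.
Add 2 hours 34 minutes leg 1 → 19:49 UTC.
Add 2 hours 58 minutes layover in Varnholm → 22:47 UTC.
Add 14 hours leg 2 → 12:47 UTC (Aug 4).
Add 1 hour 19 minutes layover in Karachi → 14:06 UTC.
Add 9 hours and 13 minutes leg 3 → 23:19 UTC.
Rio de Janeiro is UTC−3:00, so local arrival = 23:19 − 3:00 = 20:19 on Aug 4.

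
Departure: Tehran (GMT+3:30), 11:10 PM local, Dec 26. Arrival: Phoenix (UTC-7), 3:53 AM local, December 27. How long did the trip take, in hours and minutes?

Departure in UTC: 11:10 PM − 3:30 = 7:40 PM on Dec 26.
Arrival in UTC: 3:53 AM + 7:00 = 10:53 AM on Dec 27.
Elapsed = 10:53 AM − 7:40 PM (+1 day) = 15 hours 13 minutes.

15 hours 13 minutes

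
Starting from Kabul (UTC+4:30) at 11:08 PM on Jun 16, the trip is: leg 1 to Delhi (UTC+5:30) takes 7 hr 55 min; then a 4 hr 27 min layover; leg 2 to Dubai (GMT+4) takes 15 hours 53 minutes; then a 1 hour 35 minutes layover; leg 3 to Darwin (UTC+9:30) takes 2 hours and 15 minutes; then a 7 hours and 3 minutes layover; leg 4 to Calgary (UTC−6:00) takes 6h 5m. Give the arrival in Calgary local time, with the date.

Convert departure to UTC: 11:08 PM − 4:30 = 6:38 PM UTC on Jun 16.
Add 7 hours and 55 minutes leg 1 → 2:33 AM UTC (Jun 17).
Add 4 hours 27 minutes layover in Delhi → 7:00 AM UTC.
Add 15 hours and 53 minutes leg 2 → 10:53 PM UTC.
Add 1 hour and 35 minutes layover in Dubai → 12:28 AM UTC (Jun 18).
Add 2 hours and 15 minutes leg 3 → 2:43 AM UTC.
Add 7 hours 3 minutes layover in Darwin → 9:46 AM UTC.
Add 6 hours and 5 minutes leg 4 → 3:51 PM UTC.
Calgary is UTC−6:00, so local arrival = 3:51 PM − 6:00 = 9:51 AM on Jun 18.

9:51 AM on June 18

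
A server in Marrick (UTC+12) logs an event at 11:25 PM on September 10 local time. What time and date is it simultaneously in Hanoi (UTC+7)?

Hanoi is 5:00 behind Marrick.
Shift by the zone difference: 11:25 PM − 5:00 = 6:25 PM on Sep 10 in Hanoi.

6:25 PM on Sep 10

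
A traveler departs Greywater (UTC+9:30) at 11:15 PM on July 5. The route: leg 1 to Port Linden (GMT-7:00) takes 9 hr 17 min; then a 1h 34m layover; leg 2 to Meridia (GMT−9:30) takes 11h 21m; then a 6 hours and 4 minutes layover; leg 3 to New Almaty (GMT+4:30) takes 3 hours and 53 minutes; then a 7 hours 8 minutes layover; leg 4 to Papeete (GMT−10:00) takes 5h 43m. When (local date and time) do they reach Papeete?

12:45 AM on Jul 7

Convert departure to UTC: 11:15 PM − 9:30 = 1:45 PM UTC on Jul 5.
Add 9 hours 17 minutes leg 1 → 11:02 PM UTC.
Add 1 hour 34 minutes layover in Port Linden → 12:36 AM UTC (Jul 6).
Add 11 hours and 21 minutes leg 2 → 11:57 AM UTC.
Add 6 hours and 4 minutes layover in Meridia → 6:01 PM UTC.
Add 3 hours and 53 minutes leg 3 → 9:54 PM UTC.
Add 7 hours and 8 minutes layover in New Almaty → 5:02 AM UTC (Jul 7).
Add 5 hours and 43 minutes leg 4 → 10:45 AM UTC.
Papeete is UTC−10:00, so local arrival = 10:45 AM − 10:00 = 12:45 AM on Jul 7.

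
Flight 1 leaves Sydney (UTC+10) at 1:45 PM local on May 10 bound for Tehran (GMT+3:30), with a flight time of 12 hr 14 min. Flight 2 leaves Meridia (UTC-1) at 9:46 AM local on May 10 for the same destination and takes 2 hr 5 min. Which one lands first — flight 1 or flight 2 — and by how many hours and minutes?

the second, by 3 hours 8 minutes

Flight 1 in UTC: 1:45 PM − 10:00 = 3:45 AM on May 10.
+12 hours 14 minutes → arrive 3:59 PM UTC on May 10.
Flight 2 in UTC: 9:46 AM + 1:00 = 10:46 AM on May 10.
+2 hours 5 minutes → arrive 12:51 PM UTC on May 10.
Flight 2 lands earlier by 3 hours 8 minutes.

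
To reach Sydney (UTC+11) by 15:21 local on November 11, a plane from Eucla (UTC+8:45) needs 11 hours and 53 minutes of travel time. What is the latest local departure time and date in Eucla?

01:13 on November 11

Target arrival in UTC: 15:21 − 11:00 = 04:21 on Nov 11.
Subtract 11 hours and 53 minutes → departure 16:28 UTC on Nov 10.
Eucla is UTC+8:45: 16:28 + 8:45 = 01:13 on Nov 11.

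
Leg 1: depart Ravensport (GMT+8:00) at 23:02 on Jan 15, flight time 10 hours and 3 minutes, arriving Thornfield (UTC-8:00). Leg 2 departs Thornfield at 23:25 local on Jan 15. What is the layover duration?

6 hours 20 minutes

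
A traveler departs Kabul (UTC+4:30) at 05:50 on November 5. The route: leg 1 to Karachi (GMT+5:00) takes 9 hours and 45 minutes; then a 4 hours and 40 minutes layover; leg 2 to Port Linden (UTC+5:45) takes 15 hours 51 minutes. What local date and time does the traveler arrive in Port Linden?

Convert departure to UTC: 05:50 − 4:30 = 01:20 UTC on Nov 5.
Add 9 hours 45 minutes leg 1 → 11:05 UTC.
Add 4 hours and 40 minutes layover in Karachi → 15:45 UTC.
Add 15 hours and 51 minutes leg 2 → 07:36 UTC (Nov 6).
Port Linden is UTC+5:45, so local arrival = 07:36 + 5:45 = 13:21 on Nov 6.

13:21 on November 6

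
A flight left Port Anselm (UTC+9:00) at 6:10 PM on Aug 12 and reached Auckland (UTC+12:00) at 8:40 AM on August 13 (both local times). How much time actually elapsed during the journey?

Auckland is 3:00 ahead of Port Anselm.
Clock-face elapsed time (ignoring zones) is 14 hours 30 minutes.
Actual elapsed = 14 hours 30 minutes − 3:00 = 11 hours 30 minutes.

11 hours 30 minutes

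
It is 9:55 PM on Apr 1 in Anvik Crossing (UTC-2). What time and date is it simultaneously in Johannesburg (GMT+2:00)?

1:55 AM on April 2

Johannesburg is 4:00 ahead of Anvik Crossing.
Shift by the zone difference: 9:55 PM + 4:00 = 1:55 AM on Apr 2 in Johannesburg.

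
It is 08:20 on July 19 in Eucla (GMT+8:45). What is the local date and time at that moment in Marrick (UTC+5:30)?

05:05 on Jul 19

Marrick is 3:15 behind Eucla.
Shift by the zone difference: 08:20 − 3:15 = 05:05 on Jul 19 in Marrick.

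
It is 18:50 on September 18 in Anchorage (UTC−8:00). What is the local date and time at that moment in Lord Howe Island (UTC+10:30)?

13:20 on September 19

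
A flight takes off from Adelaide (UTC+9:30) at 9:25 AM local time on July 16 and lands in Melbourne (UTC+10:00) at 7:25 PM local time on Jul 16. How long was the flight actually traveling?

9 hours 30 minutes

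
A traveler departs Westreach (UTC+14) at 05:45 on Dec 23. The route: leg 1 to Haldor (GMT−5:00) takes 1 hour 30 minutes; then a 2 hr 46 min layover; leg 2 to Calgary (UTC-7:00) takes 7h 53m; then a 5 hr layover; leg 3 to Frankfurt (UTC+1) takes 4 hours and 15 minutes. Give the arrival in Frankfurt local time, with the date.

14:09 on Dec 23

Convert departure to UTC: 05:45 − 14:00 = 15:45 UTC on Dec 22.
Add 1 hour and 30 minutes leg 1 → 17:15 UTC.
Add 2 hours 46 minutes layover in Haldor → 20:01 UTC.
Add 7 hours 53 minutes leg 2 → 03:54 UTC (Dec 23).
Add 5 hours layover in Calgary → 08:54 UTC.
Add 4 hours and 15 minutes leg 3 → 13:09 UTC.
Frankfurt is UTC+1:00, so local arrival = 13:09 + 1:00 = 14:09 on Dec 23.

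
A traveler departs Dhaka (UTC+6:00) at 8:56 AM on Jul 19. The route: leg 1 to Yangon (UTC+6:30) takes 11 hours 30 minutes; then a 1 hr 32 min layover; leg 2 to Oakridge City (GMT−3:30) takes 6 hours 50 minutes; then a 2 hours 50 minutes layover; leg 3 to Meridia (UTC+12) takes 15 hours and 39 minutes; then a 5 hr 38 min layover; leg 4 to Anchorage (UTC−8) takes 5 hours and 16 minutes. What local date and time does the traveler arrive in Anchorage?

Convert departure to UTC: 8:56 AM − 6:00 = 2:56 AM UTC on Jul 19.
Add 11 hours 30 minutes leg 1 → 2:26 PM UTC.
Add 1 hour 32 minutes layover in Yangon → 3:58 PM UTC.
Add 6 hours and 50 minutes leg 2 → 10:48 PM UTC.
Add 2 hours 50 minutes layover in Oakridge City → 1:38 AM UTC (Jul 20).
Add 15 hours and 39 minutes leg 3 → 5:17 PM UTC.
Add 5 hours 38 minutes layover in Meridia → 10:55 PM UTC.
Add 5 hours and 16 minutes leg 4 → 4:11 AM UTC (Jul 21).
Anchorage is UTC−8:00, so local arrival = 4:11 AM − 8:00 = 8:11 PM on Jul 20.

8:11 PM on Jul 20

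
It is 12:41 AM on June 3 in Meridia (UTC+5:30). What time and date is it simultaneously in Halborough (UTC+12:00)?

In UTC: 12:41 AM − 5:30 = 7:11 PM on Jun 2.
Halborough is UTC+12:00: 7:11 PM + 12:00 = 7:11 AM on Jun 3.

7:11 AM on Jun 3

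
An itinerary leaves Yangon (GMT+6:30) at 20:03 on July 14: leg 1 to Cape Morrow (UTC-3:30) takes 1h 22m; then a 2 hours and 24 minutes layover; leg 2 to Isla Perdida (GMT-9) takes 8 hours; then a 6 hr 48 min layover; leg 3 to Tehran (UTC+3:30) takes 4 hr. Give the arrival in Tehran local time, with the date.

15:37 on July 15

Convert departure to UTC: 20:03 − 6:30 = 13:33 UTC on Jul 14.
Add 1 hour 22 minutes leg 1 → 14:55 UTC.
Add 2 hours and 24 minutes layover in Cape Morrow → 17:19 UTC.
Add 8 hours leg 2 → 01:19 UTC (Jul 15).
Add 6 hours and 48 minutes layover in Isla Perdida → 08:07 UTC.
Add 4 hours leg 3 → 12:07 UTC.
Tehran is UTC+3:30, so local arrival = 12:07 + 3:30 = 15:37 on Jul 15.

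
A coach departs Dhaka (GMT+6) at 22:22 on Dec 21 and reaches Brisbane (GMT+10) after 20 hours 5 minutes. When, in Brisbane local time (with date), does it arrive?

Convert departure to UTC: 22:22 − 6:00 = 16:22 UTC on Dec 21.
Add 20 hours and 5 minutes travel time → 12:27 UTC (Dec 22).
Brisbane is UTC+10:00, so local arrival = 12:27 + 10:00 = 22:27 on Dec 22.

22:27 on December 22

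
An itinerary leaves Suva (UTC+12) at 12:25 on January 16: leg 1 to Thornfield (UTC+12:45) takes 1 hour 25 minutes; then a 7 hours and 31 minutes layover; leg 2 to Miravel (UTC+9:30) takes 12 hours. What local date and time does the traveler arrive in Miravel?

Convert departure to UTC: 12:25 − 12:00 = 00:25 UTC on Jan 16.
Add 1 hour and 25 minutes leg 1 → 01:50 UTC.
Add 7 hours and 31 minutes layover in Thornfield → 09:21 UTC.
Add 12 hours leg 2 → 21:21 UTC.
Miravel is UTC+9:30, so local arrival = 21:21 + 9:30 = 06:51 on Jan 17.

06:51 on Jan 17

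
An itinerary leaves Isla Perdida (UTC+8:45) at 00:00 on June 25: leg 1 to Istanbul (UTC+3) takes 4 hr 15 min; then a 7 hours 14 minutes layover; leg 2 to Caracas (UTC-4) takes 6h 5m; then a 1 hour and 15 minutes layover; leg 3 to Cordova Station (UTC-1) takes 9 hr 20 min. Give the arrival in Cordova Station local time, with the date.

Convert departure to UTC: 00:00 − 8:45 = 15:15 UTC on Jun 24.
Add 4 hours 15 minutes leg 1 → 19:30 UTC.
Add 7 hours and 14 minutes layover in Istanbul → 02:44 UTC (Jun 25).
Add 6 hours and 5 minutes leg 2 → 08:49 UTC.
Add 1 hour and 15 minutes layover in Caracas → 10:04 UTC.
Add 9 hours 20 minutes leg 3 → 19:24 UTC.
Cordova Station is UTC−1:00, so local arrival = 19:24 − 1:00 = 18:24 on Jun 25.

18:24 on Jun 25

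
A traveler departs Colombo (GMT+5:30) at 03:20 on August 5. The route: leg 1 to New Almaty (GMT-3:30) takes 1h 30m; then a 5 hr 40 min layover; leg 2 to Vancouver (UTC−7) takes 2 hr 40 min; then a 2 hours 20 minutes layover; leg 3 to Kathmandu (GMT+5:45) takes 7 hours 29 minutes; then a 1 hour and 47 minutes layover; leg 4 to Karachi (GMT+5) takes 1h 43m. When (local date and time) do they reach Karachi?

01:59 on August 6

Convert departure to UTC: 03:20 − 5:30 = 21:50 UTC on Aug 4.
Add 1 hour 30 minutes leg 1 → 23:20 UTC.
Add 5 hours 40 minutes layover in New Almaty → 05:00 UTC (Aug 5).
Add 2 hours 40 minutes leg 2 → 07:40 UTC.
Add 2 hours 20 minutes layover in Vancouver → 10:00 UTC.
Add 7 hours 29 minutes leg 3 → 17:29 UTC.
Add 1 hour 47 minutes layover in Kathmandu → 19:16 UTC.
Add 1 hour and 43 minutes leg 4 → 20:59 UTC.
Karachi is UTC+5:00, so local arrival = 20:59 + 5:00 = 01:59 on Aug 6.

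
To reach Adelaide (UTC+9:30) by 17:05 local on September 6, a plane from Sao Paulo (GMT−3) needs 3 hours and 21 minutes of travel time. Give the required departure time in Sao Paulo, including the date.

Target arrival in UTC: 17:05 − 9:30 = 07:35 on Sep 6.
Subtract 3 hours and 21 minutes → departure 04:14 UTC on Sep 6.
Sao Paulo is UTC−3:00: 04:14 − 3:00 = 01:14 on Sep 6.

01:14 on September 6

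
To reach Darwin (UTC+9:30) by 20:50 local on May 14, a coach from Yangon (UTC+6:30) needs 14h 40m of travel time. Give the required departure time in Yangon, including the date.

03:10 on May 14

Target arrival in UTC: 20:50 − 9:30 = 11:20 on May 14.
Subtract 14 hours 40 minutes → departure 20:40 UTC on May 13.
Yangon is UTC+6:30: 20:40 + 6:30 = 03:10 on May 14.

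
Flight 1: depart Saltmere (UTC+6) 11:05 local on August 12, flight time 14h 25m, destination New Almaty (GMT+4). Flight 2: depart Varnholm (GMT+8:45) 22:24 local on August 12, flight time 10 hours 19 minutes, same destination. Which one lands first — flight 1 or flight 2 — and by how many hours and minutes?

the first, by 4 hours 28 minutes

Flight 1 in UTC: 11:05 − 6:00 = 05:05 on Aug 12.
+14 hours 25 minutes → arrive 19:30 UTC on Aug 12.
Flight 2 in UTC: 22:24 − 8:45 = 13:39 on Aug 12.
+10 hours 19 minutes → arrive 23:58 UTC on Aug 12.
Flight 1 lands earlier by 4 hours 28 minutes.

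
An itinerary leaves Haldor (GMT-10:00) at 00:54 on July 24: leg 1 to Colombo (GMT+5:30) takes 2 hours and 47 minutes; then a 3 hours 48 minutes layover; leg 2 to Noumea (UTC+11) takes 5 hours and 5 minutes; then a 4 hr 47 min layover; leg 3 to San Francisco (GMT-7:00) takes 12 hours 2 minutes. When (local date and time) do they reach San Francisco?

Convert departure to UTC: 00:54 + 10:00 = 10:54 UTC on Jul 24.
Add 2 hours 47 minutes leg 1 → 13:41 UTC.
Add 3 hours and 48 minutes layover in Colombo → 17:29 UTC.
Add 5 hours and 5 minutes leg 2 → 22:34 UTC.
Add 4 hours and 47 minutes layover in Noumea → 03:21 UTC (Jul 25).
Add 12 hours 2 minutes leg 3 → 15:23 UTC.
San Francisco is UTC−7:00, so local arrival = 15:23 − 7:00 = 08:23 on Jul 25.

08:23 on July 25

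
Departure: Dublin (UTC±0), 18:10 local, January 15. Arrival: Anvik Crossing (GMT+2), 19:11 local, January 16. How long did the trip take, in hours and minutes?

Departure is already UTC: 18:10 on Jan 15.
Arrival in UTC: 19:11 − 2:00 = 17:11 on Jan 16.
Elapsed = 17:11 − 18:10 (+1 day) = 23 hours 1 minute.

23 hours 1 minute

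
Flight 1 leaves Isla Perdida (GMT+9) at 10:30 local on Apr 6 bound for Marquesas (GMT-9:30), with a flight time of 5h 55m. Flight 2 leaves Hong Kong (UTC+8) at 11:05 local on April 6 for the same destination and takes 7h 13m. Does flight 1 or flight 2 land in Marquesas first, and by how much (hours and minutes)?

the first, by 2 hours 53 minutes

Flight 1 in UTC: 10:30 − 9:00 = 01:30 on Apr 6.
+5 hours 55 minutes → arrive 07:25 UTC on Apr 6.
Flight 2 in UTC: 11:05 − 8:00 = 03:05 on Apr 6.
+7 hours 13 minutes → arrive 10:18 UTC on Apr 6.
Flight 1 lands earlier by 2 hours 53 minutes.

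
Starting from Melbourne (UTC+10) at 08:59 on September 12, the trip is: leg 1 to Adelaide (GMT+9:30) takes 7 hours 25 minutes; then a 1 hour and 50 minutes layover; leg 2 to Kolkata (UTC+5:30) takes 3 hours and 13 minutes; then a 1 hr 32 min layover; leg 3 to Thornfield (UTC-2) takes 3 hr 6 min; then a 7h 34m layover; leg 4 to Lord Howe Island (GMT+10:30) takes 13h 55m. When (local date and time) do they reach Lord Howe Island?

Convert departure to UTC: 08:59 − 10:00 = 22:59 UTC on Sep 11.
Add 7 hours and 25 minutes leg 1 → 06:24 UTC (Sep 12).
Add 1 hour 50 minutes layover in Adelaide → 08:14 UTC.
Add 3 hours and 13 minutes leg 2 → 11:27 UTC.
Add 1 hour and 32 minutes layover in Kolkata → 12:59 UTC.
Add 3 hours and 6 minutes leg 3 → 16:05 UTC.
Add 7 hours 34 minutes layover in Thornfield → 23:39 UTC.
Add 13 hours 55 minutes leg 4 → 13:34 UTC (Sep 13).
Lord Howe Island is UTC+10:30, so local arrival = 13:34 + 10:30 = 00:04 on Sep 14.

00:04 on Sep 14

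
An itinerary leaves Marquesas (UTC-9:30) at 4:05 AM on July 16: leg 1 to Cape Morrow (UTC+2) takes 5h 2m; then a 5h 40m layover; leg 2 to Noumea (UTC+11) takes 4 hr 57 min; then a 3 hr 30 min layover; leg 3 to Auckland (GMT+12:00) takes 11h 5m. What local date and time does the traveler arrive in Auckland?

Convert departure to UTC: 4:05 AM + 9:30 = 1:35 PM UTC on Jul 16.
Add 5 hours and 2 minutes leg 1 → 6:37 PM UTC.
Add 5 hours 40 minutes layover in Cape Morrow → 12:17 AM UTC (Jul 17).
Add 4 hours 57 minutes leg 2 → 5:14 AM UTC.
Add 3 hours 30 minutes layover in Noumea → 8:44 AM UTC.
Add 11 hours and 5 minutes leg 3 → 7:49 PM UTC.
Auckland is UTC+12:00, so local arrival = 7:49 PM + 12:00 = 7:49 AM on Jul 18.

7:49 AM on July 18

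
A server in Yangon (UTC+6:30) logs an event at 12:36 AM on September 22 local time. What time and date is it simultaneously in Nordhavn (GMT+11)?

5:06 AM on September 22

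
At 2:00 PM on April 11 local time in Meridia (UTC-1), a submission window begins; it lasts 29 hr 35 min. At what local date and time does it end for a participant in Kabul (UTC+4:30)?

Convert start to UTC: 2:00 PM + 1:00 = 3:00 PM UTC on Apr 11.
Add 29 hours 35 minutes duration → 8:35 PM UTC (Apr 12).
Kabul is UTC+4:30, so local end time = 8:35 PM + 4:30 = 1:05 AM on Apr 13.

1:05 AM on Apr 13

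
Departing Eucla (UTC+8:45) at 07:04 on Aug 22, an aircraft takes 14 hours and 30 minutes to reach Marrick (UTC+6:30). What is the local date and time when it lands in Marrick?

19:19 on August 22

Convert departure to UTC: 07:04 − 8:45 = 22:19 UTC on Aug 21.
Add 14 hours and 30 minutes travel time → 12:49 UTC (Aug 22).
Marrick is UTC+6:30, so local arrival = 12:49 + 6:30 = 19:19 on Aug 22.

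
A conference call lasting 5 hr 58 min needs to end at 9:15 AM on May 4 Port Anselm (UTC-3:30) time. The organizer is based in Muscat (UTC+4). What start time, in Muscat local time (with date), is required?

Target end time in UTC: 9:15 AM + 3:30 = 12:45 PM on May 4.
Subtract 5 hours 58 minutes → start 6:47 AM UTC on May 4.
Muscat is UTC+4:00: 6:47 AM + 4:00 = 10:47 AM on May 4.

10:47 AM on May 4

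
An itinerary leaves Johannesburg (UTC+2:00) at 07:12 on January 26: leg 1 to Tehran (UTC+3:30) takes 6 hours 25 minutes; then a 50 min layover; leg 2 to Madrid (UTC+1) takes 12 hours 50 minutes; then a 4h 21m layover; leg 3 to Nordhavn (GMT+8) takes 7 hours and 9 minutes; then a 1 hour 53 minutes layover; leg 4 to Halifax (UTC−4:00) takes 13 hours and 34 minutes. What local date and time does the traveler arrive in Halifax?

Convert departure to UTC: 07:12 − 2:00 = 05:12 UTC on Jan 26.
Add 6 hours and 25 minutes leg 1 → 11:37 UTC.
Add 50 minutes layover in Tehran → 12:27 UTC.
Add 12 hours and 50 minutes leg 2 → 01:17 UTC (Jan 27).
Add 4 hours and 21 minutes layover in Madrid → 05:38 UTC.
Add 7 hours 9 minutes leg 3 → 12:47 UTC.
Add 1 hour and 53 minutes layover in Nordhavn → 14:40 UTC.
Add 13 hours 34 minutes leg 4 → 04:14 UTC (Jan 28).
Halifax is UTC−4:00, so local arrival = 04:14 − 4:00 = 00:14 on Jan 28.

00:14 on January 28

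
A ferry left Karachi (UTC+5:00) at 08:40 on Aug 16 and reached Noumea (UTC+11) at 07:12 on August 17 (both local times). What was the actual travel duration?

Departure in UTC: 08:40 − 5:00 = 03:40 on Aug 16.
Arrival in UTC: 07:12 − 11:00 = 20:12 on Aug 16.
Elapsed = 20:12 − 03:40 = 16 hours 32 minutes.

16 hours 32 minutes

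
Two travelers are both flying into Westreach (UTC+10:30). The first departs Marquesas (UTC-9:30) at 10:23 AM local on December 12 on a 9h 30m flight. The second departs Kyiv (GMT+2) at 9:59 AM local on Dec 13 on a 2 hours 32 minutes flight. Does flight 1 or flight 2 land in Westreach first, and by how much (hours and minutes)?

the first, by 5 hours 8 minutes

Flight 1 in UTC: 10:23 AM + 9:30 = 7:53 PM on Dec 12.
+9 hours 30 minutes → arrive 5:23 AM UTC on Dec 13.
Flight 2 in UTC: 9:59 AM − 2:00 = 7:59 AM on Dec 13.
+2 hours and 32 minutes → arrive 10:31 AM UTC on Dec 13.
Flight 1 lands earlier by 5 hours 8 minutes.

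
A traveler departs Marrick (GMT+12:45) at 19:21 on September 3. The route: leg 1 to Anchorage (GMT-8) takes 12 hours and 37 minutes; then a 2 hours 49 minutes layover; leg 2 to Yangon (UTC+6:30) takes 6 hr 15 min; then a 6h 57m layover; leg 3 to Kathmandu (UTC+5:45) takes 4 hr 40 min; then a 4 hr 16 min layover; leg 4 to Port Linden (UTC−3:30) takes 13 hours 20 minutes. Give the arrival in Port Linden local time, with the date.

Convert departure to UTC: 19:21 − 12:45 = 06:36 UTC on Sep 3.
Add 12 hours and 37 minutes leg 1 → 19:13 UTC.
Add 2 hours 49 minutes layover in Anchorage → 22:02 UTC.
Add 6 hours and 15 minutes leg 2 → 04:17 UTC (Sep 4).
Add 6 hours and 57 minutes layover in Yangon → 11:14 UTC.
Add 4 hours 40 minutes leg 3 → 15:54 UTC.
Add 4 hours 16 minutes layover in Kathmandu → 20:10 UTC.
Add 13 hours 20 minutes leg 4 → 09:30 UTC (Sep 5).
Port Linden is UTC−3:30, so local arrival = 09:30 − 3:30 = 06:00 on Sep 5.

06:00 on September 5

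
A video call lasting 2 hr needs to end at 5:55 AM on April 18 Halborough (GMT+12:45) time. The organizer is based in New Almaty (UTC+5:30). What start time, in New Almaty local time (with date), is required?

Target end time in UTC: 5:55 AM − 12:45 = 5:10 PM on Apr 17.
Subtract 2 hours → start 3:10 PM UTC on Apr 17.
New Almaty is UTC+5:30: 3:10 PM + 5:30 = 8:40 PM on Apr 17.

8:40 PM on April 17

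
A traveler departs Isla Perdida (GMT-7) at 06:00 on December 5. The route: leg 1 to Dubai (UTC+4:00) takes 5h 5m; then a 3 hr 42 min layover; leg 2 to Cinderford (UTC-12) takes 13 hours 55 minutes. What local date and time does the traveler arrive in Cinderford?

Convert departure to UTC: 06:00 + 7:00 = 13:00 UTC on Dec 5.
Add 5 hours and 5 minutes leg 1 → 18:05 UTC.
Add 3 hours 42 minutes layover in Dubai → 21:47 UTC.
Add 13 hours and 55 minutes leg 2 → 11:42 UTC (Dec 6).
Cinderford is UTC−12:00, so local arrival = 11:42 − 12:00 = 23:42 on Dec 5.

23:42 on December 5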